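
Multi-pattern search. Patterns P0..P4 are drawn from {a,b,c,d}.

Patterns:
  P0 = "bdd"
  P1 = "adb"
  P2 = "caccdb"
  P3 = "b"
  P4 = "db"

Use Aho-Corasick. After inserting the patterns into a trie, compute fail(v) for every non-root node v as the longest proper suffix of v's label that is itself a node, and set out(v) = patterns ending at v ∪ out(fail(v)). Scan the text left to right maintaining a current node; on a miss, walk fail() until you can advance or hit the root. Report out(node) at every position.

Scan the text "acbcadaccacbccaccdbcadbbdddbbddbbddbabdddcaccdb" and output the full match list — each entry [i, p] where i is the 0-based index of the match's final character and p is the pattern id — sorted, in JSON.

Construct AC machine:
Trie nodes:
  n0 'ε': a→4 b→1 c→7 d→13
  n1 'b': d→2  [P3 ends]
  n2 'bd': d→3
  n3 'bdd': ·  [P0 ends]
  n4 'a': d→5
  n5 'ad': b→6
  n6 'adb': ·  [P1 ends]
  n7 'c': a→8
  n8 'ca': c→9
  n9 'cac': c→10
  n10 'cacc': d→11
  n11 'caccd': b→12
  n12 'caccdb': ·  [P2 ends]
  n13 'd': b→14
  n14 'db': ·  [P4 ends]

Failure links (BFS by depth):
  fail(1) 'b': from fail(0)=0 chase 'b': 0 ⇒ 0;  out={3}∪out(0)={3}
  fail(4) 'a': from fail(0)=0 chase 'a': 0 ⇒ 0;  out=∅∪out(0)=∅
  fail(7) 'c': from fail(0)=0 chase 'c': 0 ⇒ 0;  out=∅∪out(0)=∅
  fail(13) 'd': from fail(0)=0 chase 'd': 0 ⇒ 0;  out=∅∪out(0)=∅
  fail(2) 'bd': from fail(1)=0 chase 'd': 0 ⇒ 13;  out=∅∪out(13)=∅
  fail(5) 'ad': from fail(4)=0 chase 'd': 0 ⇒ 13;  out=∅∪out(13)=∅
  fail(8) 'ca': from fail(7)=0 chase 'a': 0 ⇒ 4;  out=∅∪out(4)=∅
  fail(14) 'db': from fail(13)=0 chase 'b': 0 ⇒ 1;  out={4}∪out(1)={3,4}
  fail(3) 'bdd': from fail(2)=13 chase 'd': 13→0 ⇒ 13;  out={0}∪out(13)={0}
  fail(6) 'adb': from fail(5)=13 chase 'b': 13 ⇒ 14;  out={1}∪out(14)={1,3,4}
  fail(9) 'cac': from fail(8)=4 chase 'c': 4→0 ⇒ 7;  out=∅∪out(7)=∅
  fail(10) 'cacc': from fail(9)=7 chase 'c': 7→0 ⇒ 7;  out=∅∪out(7)=∅
  fail(11) 'caccd': from fail(10)=7 chase 'd': 7→0 ⇒ 13;  out=∅∪out(13)=∅
  fail(12) 'caccdb': from fail(11)=13 chase 'b': 13 ⇒ 14;  out={2}∪out(14)={2,3,4}

Text stream:
pos 0 'a': at 4
pos 1 'c': at 7 (fail-walked)
pos 2 'b': at 1 (fail-walked)  ** P3@[2:2]
pos 3 'c': at 7 (fail-walked)
pos 4 'a': at 8
pos 5 'd': at 5 (fail-walked)
pos 6 'a': at 4 (fail-walked)
pos 7 'c': at 7 (fail-walked)
pos 8 'c': at 7 (fail-walked)
pos 9 'a': at 8
pos 10 'c': at 9
pos 11 'b': at 1 (fail-walked)  ** P3@[11:11]
pos 12 'c': at 7 (fail-walked)
pos 13 'c': at 7 (fail-walked)
pos 14 'a': at 8
pos 15 'c': at 9
pos 16 'c': at 10
pos 17 'd': at 11
pos 18 'b': at 12  ** P2@[13:18],P3@[18:18],P4@[17:18]
pos 19 'c': at 7 (fail-walked)
pos 20 'a': at 8
pos 21 'd': at 5 (fail-walked)
pos 22 'b': at 6  ** P1@[20:22],P3@[22:22],P4@[21:22]
pos 23 'b': at 1 (fail-walked)  ** P3@[23:23]
pos 24 'd': at 2
pos 25 'd': at 3  ** P0@[23:25]
pos 26 'd': at 13 (fail-walked)
pos 27 'b': at 14  ** P3@[27:27],P4@[26:27]
pos 28 'b': at 1 (fail-walked)  ** P3@[28:28]
pos 29 'd': at 2
pos 30 'd': at 3  ** P0@[28:30]
pos 31 'b': at 14 (fail-walked)  ** P3@[31:31],P4@[30:31]
pos 32 'b': at 1 (fail-walked)  ** P3@[32:32]
pos 33 'd': at 2
pos 34 'd': at 3  ** P0@[32:34]
pos 35 'b': at 14 (fail-walked)  ** P3@[35:35],P4@[34:35]
pos 36 'a': at 4 (fail-walked)
pos 37 'b': at 1 (fail-walked)  ** P3@[37:37]
pos 38 'd': at 2
pos 39 'd': at 3  ** P0@[37:39]
pos 40 'd': at 13 (fail-walked)
pos 41 'c': at 7 (fail-walked)
pos 42 'a': at 8
pos 43 'c': at 9
pos 44 'c': at 10
pos 45 'd': at 11
pos 46 'b': at 12  ** P2@[41:46],P3@[46:46],P4@[45:46]

Result: [[2,3],[11,3],[18,2],[18,3],[18,4],[22,1],[22,3],[22,4],[23,3],[25,0],[27,3],[27,4],[28,3],[30,0],[31,3],[31,4],[32,3],[34,0],[35,3],[35,4],[37,3],[39,0],[46,2],[46,3],[46,4]]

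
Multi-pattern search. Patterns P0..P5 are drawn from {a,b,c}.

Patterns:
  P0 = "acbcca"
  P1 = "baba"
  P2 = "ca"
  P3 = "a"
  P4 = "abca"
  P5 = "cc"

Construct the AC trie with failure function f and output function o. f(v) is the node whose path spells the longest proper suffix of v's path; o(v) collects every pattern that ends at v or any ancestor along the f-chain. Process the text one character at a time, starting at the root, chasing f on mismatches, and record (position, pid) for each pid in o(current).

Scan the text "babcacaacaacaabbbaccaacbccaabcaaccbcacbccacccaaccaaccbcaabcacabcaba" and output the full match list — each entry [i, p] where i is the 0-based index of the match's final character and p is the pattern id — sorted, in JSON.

Construct AC machine:
Trie (insert patterns):
  n0 'ε': a→1 b→7 c→11
  n1 'a': b→13 c→2  [P3 ends]
  n2 'ac': b→3
  n3 'acb': c→4
  n4 'acbc': c→5
  n5 'acbcc': a→6
  n6 'acbcca': ·  [P0 ends]
  n7 'b': a→8
  n8 'ba': b→9
  n9 'bab': a→10
  n10 'baba': ·  [P1 ends]
  n11 'c': a→12 c→16
  n12 'ca': ·  [P2 ends]
  n13 'ab': c→14
  n14 'abc': a→15
  n15 'abca': ·  [P4 ends]
  n16 'cc': ·  [P5 ends]

BFS fail/out derivation:
  fail(1) 'a': from fail(0)=0 chase 'a': 0 ⇒ 0;  out={3}∪out(0)={3}
  fail(7) 'b': from fail(0)=0 chase 'b': 0 ⇒ 0;  out=∅∪out(0)=∅
  fail(11) 'c': from fail(0)=0 chase 'c': 0 ⇒ 0;  out=∅∪out(0)=∅
  fail(2) 'ac': from fail(1)=0 chase 'c': 0 ⇒ 11;  out=∅∪out(11)=∅
  fail(8) 'ba': from fail(7)=0 chase 'a': 0 ⇒ 1;  out=∅∪out(1)={3}
  fail(12) 'ca': from fail(11)=0 chase 'a': 0 ⇒ 1;  out={2}∪out(1)={2,3}
  fail(13) 'ab': from fail(1)=0 chase 'b': 0 ⇒ 7;  out=∅∪out(7)=∅
  fail(16) 'cc': from fail(11)=0 chase 'c': 0 ⇒ 11;  out={5}∪out(11)={5}
  fail(3) 'acb': from fail(2)=11 chase 'b': 11→0 ⇒ 7;  out=∅∪out(7)=∅
  fail(9) 'bab': from fail(8)=1 chase 'b': 1 ⇒ 13;  out=∅∪out(13)=∅
  fail(14) 'abc': from fail(13)=7 chase 'c': 7→0 ⇒ 11;  out=∅∪out(11)=∅
  fail(4) 'acbc': from fail(3)=7 chase 'c': 7→0 ⇒ 11;  out=∅∪out(11)=∅
  fail(10) 'baba': from fail(9)=13 chase 'a': 13→7 ⇒ 8;  out={1}∪out(8)={1,3}
  fail(15) 'abca': from fail(14)=11 chase 'a': 11 ⇒ 12;  out={4}∪out(12)={2,3,4}
  fail(5) 'acbcc': from fail(4)=11 chase 'c': 11 ⇒ 16;  out=∅∪out(16)={5}
  fail(6) 'acbcca': from fail(5)=16 chase 'a': 16→11 ⇒ 12;  out={0}∪out(12)={0,2,3}

Run:
pos 0 'b': at 7
pos 1 'a': at 8  → match P3@[1:1]
pos 2 'b': at 9
pos 3 'c': at 14 (via fail)
pos 4 'a': at 15  → match P2@[3:4],P3@[4:4],P4@[1:4]
pos 5 'c': at 2 (via fail)
pos 6 'a': at 12 (via fail)  → match P2@[5:6],P3@[6:6]
pos 7 'a': at 1 (via fail)  → match P3@[7:7]
pos 8 'c': at 2
pos 9 'a': at 12 (via fail)  → match P2@[8:9],P3@[9:9]
pos 10 'a': at 1 (via fail)  → match P3@[10:10]
pos 11 'c': at 2
pos 12 'a': at 12 (via fail)  → match P2@[11:12],P3@[12:12]
pos 13 'a': at 1 (via fail)  → match P3@[13:13]
pos 14 'b': at 13
pos 15 'b': at 7 (via fail)
pos 16 'b': at 7 (via fail)
pos 17 'a': at 8  → match P3@[17:17]
pos 18 'c': at 2 (via fail)
pos 19 'c': at 16 (via fail)  → match P5@[18:19]
pos 20 'a': at 12 (via fail)  → match P2@[19:20],P3@[20:20]
pos 21 'a': at 1 (via fail)  → match P3@[21:21]
pos 22 'c': at 2
pos 23 'b': at 3
pos 24 'c': at 4
pos 25 'c': at 5  → match P5@[24:25]
pos 26 'a': at 6  → match P0@[21:26],P2@[25:26],P3@[26:26]
pos 27 'a': at 1 (via fail)  → match P3@[27:27]
pos 28 'b': at 13
pos 29 'c': at 14
pos 30 'a': at 15  → match P2@[29:30],P3@[30:30],P4@[27:30]
pos 31 'a': at 1 (via fail)  → match P3@[31:31]
pos 32 'c': at 2
pos 33 'c': at 16 (via fail)  → match P5@[32:33]
pos 34 'b': at 7 (via fail)
pos 35 'c': at 11 (via fail)
pos 36 'a': at 12  → match P2@[35:36],P3@[36:36]
pos 37 'c': at 2 (via fail)
pos 38 'b': at 3
pos 39 'c': at 4
pos 40 'c': at 5  → match P5@[39:40]
pos 41 'a': at 6  → match P0@[36:41],P2@[40:41],P3@[41:41]
pos 42 'c': at 2 (via fail)
pos 43 'c': at 16 (via fail)  → match P5@[42:43]
pos 44 'c': at 16 (via fail)  → match P5@[43:44]
pos 45 'a': at 12 (via fail)  → match P2@[44:45],P3@[45:45]
pos 46 'a': at 1 (via fail)  → match P3@[46:46]
pos 47 'c': at 2
pos 48 'c': at 16 (via fail)  → match P5@[47:48]
pos 49 'a': at 12 (via fail)  → match P2@[48:49],P3@[49:49]
pos 50 'a': at 1 (via fail)  → match P3@[50:50]
pos 51 'c': at 2
pos 52 'c': at 16 (via fail)  → match P5@[51:52]
pos 53 'b': at 7 (via fail)
pos 54 'c': at 11 (via fail)
pos 55 'a': at 12  → match P2@[54:55],P3@[55:55]
pos 56 'a': at 1 (via fail)  → match P3@[56:56]
pos 57 'b': at 13
pos 58 'c': at 14
pos 59 'a': at 15  → match P2@[58:59],P3@[59:59],P4@[56:59]
pos 60 'c': at 2 (via fail)
pos 61 'a': at 12 (via fail)  → match P2@[60:61],P3@[61:61]
pos 62 'b': at 13 (via fail)
pos 63 'c': at 14
pos 64 'a': at 15  → match P2@[63:64],P3@[64:64],P4@[61:64]
pos 65 'b': at 13 (via fail)
pos 66 'a': at 8 (via fail)  → match P3@[66:66]

Matches: [[1,3],[4,2],[4,3],[4,4],[6,2],[6,3],[7,3],[9,2],[9,3],[10,3],[12,2],[12,3],[13,3],[17,3],[19,5],[20,2],[20,3],[21,3],[25,5],[26,0],[26,2],[26,3],[27,3],[30,2],[30,3],[30,4],[31,3],[33,5],[36,2],[36,3],[40,5],[41,0],[41,2],[41,3],[43,5],[44,5],[45,2],[45,3],[46,3],[48,5],[49,2],[49,3],[50,3],[52,5],[55,2],[55,3],[56,3],[59,2],[59,3],[59,4],[61,2],[61,3],[64,2],[64,3],[64,4],[66,3]]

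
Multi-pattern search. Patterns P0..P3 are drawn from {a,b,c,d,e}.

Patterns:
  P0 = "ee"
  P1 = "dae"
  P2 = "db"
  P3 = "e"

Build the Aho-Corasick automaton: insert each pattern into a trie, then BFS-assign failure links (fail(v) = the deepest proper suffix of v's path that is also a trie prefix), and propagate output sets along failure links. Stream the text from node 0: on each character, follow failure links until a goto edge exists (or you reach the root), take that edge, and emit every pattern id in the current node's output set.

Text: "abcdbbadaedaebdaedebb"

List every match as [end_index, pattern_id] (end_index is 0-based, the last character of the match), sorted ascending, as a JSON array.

Construct AC machine:
Trie (insert patterns):
  n0 'ε': d→3 e→1
  n1 'e': e→2  [P3 ends]
  n2 'ee': ·  [P0 ends]
  n3 'd': a→4 b→6
  n4 'da': e→5
  n5 'dae': ·  [P1 ends]
  n6 'db': ·  [P2 ends]

Failure links (BFS by depth):
  fail(1) 'e': from fail(0)=0 chase 'e': 0 ⇒ 0;  out={3}∪out(0)={3}
  fail(3) 'd': from fail(0)=0 chase 'd': 0 ⇒ 0;  out=∅∪out(0)=∅
  fail(2) 'ee': from fail(1)=0 chase 'e': 0 ⇒ 1;  out={0}∪out(1)={0,3}
  fail(4) 'da': from fail(3)=0 chase 'a': 0 ⇒ 0;  out=∅∪out(0)=∅
  fail(6) 'db': from fail(3)=0 chase 'b': 0 ⇒ 0;  out={2}∪out(0)={2}
  fail(5) 'dae': from fail(4)=0 chase 'e': 0 ⇒ 1;  out={1}∪out(1)={1,3}

Scan:
i=0 'a': node 0→0
i=1 'b': node 0→0
i=2 'c': node 0→0
i=3 'd': node 0→3
i=4 'b': node 3→6  ** P2@[3:4]
i=5 'b': node 6→0 (fail-walked)
i=6 'a': node 0→0
i=7 'd': node 0→3
i=8 'a': node 3→4
i=9 'e': node 4→5  ** P1@[7:9],P3@[9:9]
i=10 'd': node 5→3 (fail-walked)
i=11 'a': node 3→4
i=12 'e': node 4→5  ** P1@[10:12],P3@[12:12]
i=13 'b': node 5→0 (fail-walked)
i=14 'd': node 0→3
i=15 'a': node 3→4
i=16 'e': node 4→5  ** P1@[14:16],P3@[16:16]
i=17 'd': node 5→3 (fail-walked)
i=18 'e': node 3→1 (fail-walked)  ** P3@[18:18]
i=19 'b': node 1→0 (fail-walked)
i=20 'b': node 0→0

All matches (sorted): [[4,2],[9,1],[9,3],[12,1],[12,3],[16,1],[16,3],[18,3]]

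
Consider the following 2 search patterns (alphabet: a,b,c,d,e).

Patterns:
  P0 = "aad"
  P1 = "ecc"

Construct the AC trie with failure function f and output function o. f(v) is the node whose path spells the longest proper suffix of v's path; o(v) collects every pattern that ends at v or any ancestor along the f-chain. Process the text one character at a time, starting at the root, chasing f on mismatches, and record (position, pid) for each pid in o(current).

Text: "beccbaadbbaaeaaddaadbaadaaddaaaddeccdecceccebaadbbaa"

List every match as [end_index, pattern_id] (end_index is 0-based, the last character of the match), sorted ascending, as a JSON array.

Construct AC machine:
Trie nodes:
  0='ε' goto a→1 e→4
  1='a' goto a→2
  2='aa' goto d→3
  3='aad' goto ·  ←P0
  4='e' goto c→5
  5='ec' goto c→6
  6='ecc' goto ·  ←P1

BFS fail/out derivation:
  fail(1) 'a': from fail(0)=0 chase 'a': 0 ⇒ 0;  out=∅∪out(0)=∅
  fail(4) 'e': from fail(0)=0 chase 'e': 0 ⇒ 0;  out=∅∪out(0)=∅
  fail(2) 'aa': from fail(1)=0 chase 'a': 0 ⇒ 1;  out=∅∪out(1)=∅
  fail(5) 'ec': from fail(4)=0 chase 'c': 0 ⇒ 0;  out=∅∪out(0)=∅
  fail(3) 'aad': from fail(2)=1 chase 'd': 1→0 ⇒ 0;  out={0}∪out(0)={0}
  fail(6) 'ecc': from fail(5)=0 chase 'c': 0 ⇒ 0;  out={1}∪out(0)={1}

Run:
[0] read 'b'  n0⇒n0
[1] read 'e'  n0⇒n4
[2] read 'c'  n4⇒n5
[3] read 'c'  n5⇒n6  ** P1@[1:3]
[4] read 'b'  n6⇒n0 ·f
[5] read 'a'  n0⇒n1
[6] read 'a'  n1⇒n2
[7] read 'd'  n2⇒n3  ** P0@[5:7]
[8] read 'b'  n3⇒n0 ·f
[9] read 'b'  n0⇒n0
[10] read 'a'  n0⇒n1
[11] read 'a'  n1⇒n2
[12] read 'e'  n2⇒n4 ·f
[13] read 'a'  n4⇒n1 ·f
[14] read 'a'  n1⇒n2
[15] read 'd'  n2⇒n3  ** P0@[13:15]
[16] read 'd'  n3⇒n0 ·f
[17] read 'a'  n0⇒n1
[18] read 'a'  n1⇒n2
[19] read 'd'  n2⇒n3  ** P0@[17:19]
[20] read 'b'  n3⇒n0 ·f
[21] read 'a'  n0⇒n1
[22] read 'a'  n1⇒n2
[23] read 'd'  n2⇒n3  ** P0@[21:23]
[24] read 'a'  n3⇒n1 ·f
[25] read 'a'  n1⇒n2
[26] read 'd'  n2⇒n3  ** P0@[24:26]
[27] read 'd'  n3⇒n0 ·f
[28] read 'a'  n0⇒n1
[29] read 'a'  n1⇒n2
[30] read 'a'  n2⇒n2 ·f
[31] read 'd'  n2⇒n3  ** P0@[29:31]
[32] read 'd'  n3⇒n0 ·f
[33] read 'e'  n0⇒n4
[34] read 'c'  n4⇒n5
[35] read 'c'  n5⇒n6  ** P1@[33:35]
[36] read 'd'  n6⇒n0 ·f
[37] read 'e'  n0⇒n4
[38] read 'c'  n4⇒n5
[39] read 'c'  n5⇒n6  ** P1@[37:39]
[40] read 'e'  n6⇒n4 ·f
[41] read 'c'  n4⇒n5
[42] read 'c'  n5⇒n6  ** P1@[40:42]
[43] read 'e'  n6⇒n4 ·f
[44] read 'b'  n4⇒n0 ·f
[45] read 'a'  n0⇒n1
[46] read 'a'  n1⇒n2
[47] read 'd'  n2⇒n3  ** P0@[45:47]
[48] read 'b'  n3⇒n0 ·f
[49] read 'b'  n0⇒n0
[50] read 'a'  n0⇒n1
[51] read 'a'  n1⇒n2

All matches (sorted): [[3,1],[7,0],[15,0],[19,0],[23,0],[26,0],[31,0],[35,1],[39,1],[42,1],[47,0]]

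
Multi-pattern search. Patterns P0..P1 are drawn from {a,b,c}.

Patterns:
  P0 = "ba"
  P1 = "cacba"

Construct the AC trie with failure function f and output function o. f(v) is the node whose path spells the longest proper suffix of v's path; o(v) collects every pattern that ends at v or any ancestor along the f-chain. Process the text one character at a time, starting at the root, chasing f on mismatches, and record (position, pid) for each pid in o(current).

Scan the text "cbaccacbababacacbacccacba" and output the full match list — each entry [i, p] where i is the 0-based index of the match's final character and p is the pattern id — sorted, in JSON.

Build automaton:
Trie nodes:
  0='ε' goto b→1 c→3
  1='b' goto a→2
  2='ba' goto ·  [P0 ends]
  3='c' goto a→4
  4='ca' goto c→5
  5='cac' goto b→6
  6='cacb' goto a→7
  7='cacba' goto ·  [P1 ends]

Failure links (BFS by depth):
  n1('b'): parent n0 fail=0; on 'b' 0 → fail=0;  out ∅∪∅=∅
  n3('c'): parent n0 fail=0; on 'c' 0 → fail=0;  out ∅∪∅=∅
  n2('ba'): parent n1 fail=0; on 'a' 0 → fail=0;  out {0}∪∅={0}
  n4('ca'): parent n3 fail=0; on 'a' 0 → fail=0;  out ∅∪∅=∅
  n5('cac'): parent n4 fail=0; on 'c' 0 → fail=3;  out ∅∪∅=∅
  n6('cacb'): parent n5 fail=3; on 'b' 3→0 → fail=1;  out ∅∪∅=∅
  n7('cacba'): parent n6 fail=1; on 'a' 1 → fail=2;  out {1}∪{0}={0,1}

Text stream:
[0] read 'c'  n0⇒n3
[1] read 'b'  n3⇒n1 ·f
[2] read 'a'  n1⇒n2  ** P0@[1:2]
[3] read 'c'  n2⇒n3 ·f
[4] read 'c'  n3⇒n3 ·f
[5] read 'a'  n3⇒n4
[6] read 'c'  n4⇒n5
[7] read 'b'  n5⇒n6
[8] read 'a'  n6⇒n7  ** P0@[7:8],P1@[4:8]
[9] read 'b'  n7⇒n1 ·f
[10] read 'a'  n1⇒n2  ** P0@[9:10]
[11] read 'b'  n2⇒n1 ·f
[12] read 'a'  n1⇒n2  ** P0@[11:12]
[13] read 'c'  n2⇒n3 ·f
[14] read 'a'  n3⇒n4
[15] read 'c'  n4⇒n5
[16] read 'b'  n5⇒n6
[17] read 'a'  n6⇒n7  ** P0@[16:17],P1@[13:17]
[18] read 'c'  n7⇒n3 ·f
[19] read 'c'  n3⇒n3 ·f
[20] read 'c'  n3⇒n3 ·f
[21] read 'a'  n3⇒n4
[22] read 'c'  n4⇒n5
[23] read 'b'  n5⇒n6
[24] read 'a'  n6⇒n7  ** P0@[23:24],P1@[20:24]

All matches (sorted): [[2,0],[8,0],[8,1],[10,0],[12,0],[17,0],[17,1],[24,0],[24,1]]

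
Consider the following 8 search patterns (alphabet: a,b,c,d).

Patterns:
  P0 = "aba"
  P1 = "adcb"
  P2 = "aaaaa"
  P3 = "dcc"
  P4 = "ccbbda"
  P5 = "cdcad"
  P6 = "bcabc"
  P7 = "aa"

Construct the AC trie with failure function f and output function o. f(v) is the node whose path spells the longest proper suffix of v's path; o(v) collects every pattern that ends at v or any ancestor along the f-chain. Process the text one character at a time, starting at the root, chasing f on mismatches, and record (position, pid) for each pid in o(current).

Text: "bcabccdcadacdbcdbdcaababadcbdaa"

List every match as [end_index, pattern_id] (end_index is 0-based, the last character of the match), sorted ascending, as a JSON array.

Construct AC machine:
Trie nodes:
  n0 'ε': a→1 b→24 c→14 d→11
  n1 'a': a→7 b→2 d→4
  n2 'ab': a→3
  n3 'aba': ·  ←P0
  n4 'ad': c→5
  n5 'adc': b→6
  n6 'adcb': ·  ←P1
  n7 'aa': a→8  ←P7
  n8 'aaa': a→9
  n9 'aaaa': a→10
  n10 'aaaaa': ·  ←P2
  n11 'd': c→12
  n12 'dc': c→13
  n13 'dcc': ·  ←P3
  n14 'c': c→15 d→20
  n15 'cc': b→16
  n16 'ccb': b→17
  n17 'ccbb': d→18
  n18 'ccbbd': a→19
  n19 'ccbbda': ·  ←P4
  n20 'cd': c→21
  n21 'cdc': a→22
  n22 'cdca': d→23
  n23 'cdcad': ·  ←P5
  n24 'b': c→25
  n25 'bc': a→26
  n26 'bca': b→27
  n27 'bcab': c→28
  n28 'bcabc': ·  ←P6

Failure links (BFS by depth):
  n1('a'): parent n0 fail=0; on 'a' 0 → fail=0;  out ∅∪∅=∅
  n11('d'): parent n0 fail=0; on 'd' 0 → fail=0;  out ∅∪∅=∅
  n14('c'): parent n0 fail=0; on 'c' 0 → fail=0;  out ∅∪∅=∅
  n24('b'): parent n0 fail=0; on 'b' 0 → fail=0;  out ∅∪∅=∅
  n2('ab'): parent n1 fail=0; on 'b' 0 → fail=24;  out ∅∪∅=∅
  n4('ad'): parent n1 fail=0; on 'd' 0 → fail=11;  out ∅∪∅=∅
  n7('aa'): parent n1 fail=0; on 'a' 0 → fail=1;  out {7}∪∅={7}
  n12('dc'): parent n11 fail=0; on 'c' 0 → fail=14;  out ∅∪∅=∅
  n15('cc'): parent n14 fail=0; on 'c' 0 → fail=14;  out ∅∪∅=∅
  n20('cd'): parent n14 fail=0; on 'd' 0 → fail=11;  out ∅∪∅=∅
  n25('bc'): parent n24 fail=0; on 'c' 0 → fail=14;  out ∅∪∅=∅
  n3('aba'): parent n2 fail=24; on 'a' 24→0 → fail=1;  out {0}∪∅={0}
  n5('adc'): parent n4 fail=11; on 'c' 11 → fail=12;  out ∅∪∅=∅
  n8('aaa'): parent n7 fail=1; on 'a' 1 → fail=7;  out ∅∪{7}={7}
  n13('dcc'): parent n12 fail=14; on 'c' 14 → fail=15;  out {3}∪∅={3}
  n16('ccb'): parent n15 fail=14; on 'b' 14→0 → fail=24;  out ∅∪∅=∅
  n21('cdc'): parent n20 fail=11; on 'c' 11 → fail=12;  out ∅∪∅=∅
  n26('bca'): parent n25 fail=14; on 'a' 14→0 → fail=1;  out ∅∪∅=∅
  n6('adcb'): parent n5 fail=12; on 'b' 12→14→0 → fail=24;  out {1}∪∅={1}
  n9('aaaa'): parent n8 fail=7; on 'a' 7 → fail=8;  out ∅∪{7}={7}
  n17('ccbb'): parent n16 fail=24; on 'b' 24→0 → fail=24;  out ∅∪∅=∅
  n22('cdca'): parent n21 fail=12; on 'a' 12→14→0 → fail=1;  out ∅∪∅=∅
  n27('bcab'): parent n26 fail=1; on 'b' 1 → fail=2;  out ∅∪∅=∅
  n10('aaaaa'): parent n9 fail=8; on 'a' 8 → fail=9;  out {2}∪{7}={2,7}
  n18('ccbbd'): parent n17 fail=24; on 'd' 24→0 → fail=11;  out ∅∪∅=∅
  n23('cdcad'): parent n22 fail=1; on 'd' 1 → fail=4;  out {5}∪∅={5}
  n28('bcabc'): parent n27 fail=2; on 'c' 2→24 → fail=25;  out {6}∪∅={6}
  n19('ccbbda'): parent n18 fail=11; on 'a' 11→0 → fail=1;  out {4}∪∅={4}

Scan:
pos 0 'b': at 24
pos 1 'c': at 25
pos 2 'a': at 26
pos 3 'b': at 27
pos 4 'c': at 28  ** P6@[0:4]
pos 5 'c': at 15 ·f
pos 6 'd': at 20 ·f
pos 7 'c': at 21
pos 8 'a': at 22
pos 9 'd': at 23  ** P5@[5:9]
pos 10 'a': at 1 ·f
pos 11 'c': at 14 ·f
pos 12 'd': at 20
pos 13 'b': at 24 ·f
pos 14 'c': at 25
pos 15 'd': at 20 ·f
pos 16 'b': at 24 ·f
pos 17 'd': at 11 ·f
pos 18 'c': at 12
pos 19 'a': at 1 ·f
pos 20 'a': at 7  ** P7@[19:20]
pos 21 'b': at 2 ·f
pos 22 'a': at 3  ** P0@[20:22]
pos 23 'b': at 2 ·f
pos 24 'a': at 3  ** P0@[22:24]
pos 25 'd': at 4 ·f
pos 26 'c': at 5
pos 27 'b': at 6  ** P1@[24:27]
pos 28 'd': at 11 ·f
pos 29 'a': at 1 ·f
pos 30 'a': at 7  ** P7@[29:30]

Result: [[4,6],[9,5],[20,7],[22,0],[24,0],[27,1],[30,7]]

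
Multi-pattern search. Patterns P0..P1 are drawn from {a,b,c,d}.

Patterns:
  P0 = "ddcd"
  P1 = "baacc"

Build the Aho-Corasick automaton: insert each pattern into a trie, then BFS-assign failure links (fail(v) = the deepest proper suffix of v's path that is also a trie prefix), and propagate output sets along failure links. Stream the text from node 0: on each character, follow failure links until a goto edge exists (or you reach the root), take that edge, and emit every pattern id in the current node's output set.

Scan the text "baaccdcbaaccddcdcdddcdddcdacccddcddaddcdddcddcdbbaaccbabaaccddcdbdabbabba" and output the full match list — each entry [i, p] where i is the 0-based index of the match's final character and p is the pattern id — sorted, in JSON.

Build:
Trie (insert patterns):
  0='ε' goto b→5 d→1
  1='d' goto d→2
  2='dd' goto c→3
  3='ddc' goto d→4
  4='ddcd' goto ·  [P0 ends]
  5='b' goto a→6
  6='ba' goto a→7
  7='baa' goto c→8
  8='baac' goto c→9
  9='baacc' goto ·  [P1 ends]

BFS fail/out derivation:
  n1('d'): parent n0 fail=0; on 'd' 0 → fail=0;  out ∅∪∅=∅
  n5('b'): parent n0 fail=0; on 'b' 0 → fail=0;  out ∅∪∅=∅
  n2('dd'): parent n1 fail=0; on 'd' 0 → fail=1;  out ∅∪∅=∅
  n6('ba'): parent n5 fail=0; on 'a' 0 → fail=0;  out ∅∪∅=∅
  n3('ddc'): parent n2 fail=1; on 'c' 1→0 → fail=0;  out ∅∪∅=∅
  n7('baa'): parent n6 fail=0; on 'a' 0 → fail=0;  out ∅∪∅=∅
  n4('ddcd'): parent n3 fail=0; on 'd' 0 → fail=1;  out {0}∪∅={0}
  n8('baac'): parent n7 fail=0; on 'c' 0 → fail=0;  out ∅∪∅=∅
  n9('baacc'): parent n8 fail=0; on 'c' 0 → fail=0;  out {1}∪∅={1}

Run:
i=0 'b': node 0→5
i=1 'a': node 5→6
i=2 'a': node 6→7
i=3 'c': node 7→8
i=4 'c': node 8→9  → match P1@[0:4]
i=5 'd': node 9→1 (via fail)
i=6 'c': node 1→0 (via fail)
i=7 'b': node 0→5
i=8 'a': node 5→6
i=9 'a': node 6→7
i=10 'c': node 7→8
i=11 'c': node 8→9  → match P1@[7:11]
i=12 'd': node 9→1 (via fail)
i=13 'd': node 1→2
i=14 'c': node 2→3
i=15 'd': node 3→4  → match P0@[12:15]
i=16 'c': node 4→0 (via fail)
i=17 'd': node 0→1
i=18 'd': node 1→2
i=19 'd': node 2→2 (via fail)
i=20 'c': node 2→3
i=21 'd': node 3→4  → match P0@[18:21]
i=22 'd': node 4→2 (via fail)
i=23 'd': node 2→2 (via fail)
i=24 'c': node 2→3
i=25 'd': node 3→4  → match P0@[22:25]
i=26 'a': node 4→0 (via fail)
i=27 'c': node 0→0
i=28 'c': node 0→0
i=29 'c': node 0→0
i=30 'd': node 0→1
i=31 'd': node 1→2
i=32 'c': node 2→3
i=33 'd': node 3→4  → match P0@[30:33]
i=34 'd': node 4→2 (via fail)
i=35 'a': node 2→0 (via fail)
i=36 'd': node 0→1
i=37 'd': node 1→2
i=38 'c': node 2→3
i=39 'd': node 3→4  → match P0@[36:39]
i=40 'd': node 4→2 (via fail)
i=41 'd': node 2→2 (via fail)
i=42 'c': node 2→3
i=43 'd': node 3→4  → match P0@[40:43]
i=44 'd': node 4→2 (via fail)
i=45 'c': node 2→3
i=46 'd': node 3→4  → match P0@[43:46]
i=47 'b': node 4→5 (via fail)
i=48 'b': node 5→5 (via fail)
i=49 'a': node 5→6
i=50 'a': node 6→7
i=51 'c': node 7→8
i=52 'c': node 8→9  → match P1@[48:52]
i=53 'b': node 9→5 (via fail)
i=54 'a': node 5→6
i=55 'b': node 6→5 (via fail)
i=56 'a': node 5→6
i=57 'a': node 6→7
i=58 'c': node 7→8
i=59 'c': node 8→9  → match P1@[55:59]
i=60 'd': node 9→1 (via fail)
i=61 'd': node 1→2
i=62 'c': node 2→3
i=63 'd': node 3→4  → match P0@[60:63]
i=64 'b': node 4→5 (via fail)
i=65 'd': node 5→1 (via fail)
i=66 'a': node 1→0 (via fail)
i=67 'b': node 0→5
i=68 'b': node 5→5 (via fail)
i=69 'a': node 5→6
i=70 'b': node 6→5 (via fail)
i=71 'b': node 5→5 (via fail)
i=72 'a': node 5→6

Matches: [[4,1],[11,1],[15,0],[21,0],[25,0],[33,0],[39,0],[43,0],[46,0],[52,1],[59,1],[63,0]]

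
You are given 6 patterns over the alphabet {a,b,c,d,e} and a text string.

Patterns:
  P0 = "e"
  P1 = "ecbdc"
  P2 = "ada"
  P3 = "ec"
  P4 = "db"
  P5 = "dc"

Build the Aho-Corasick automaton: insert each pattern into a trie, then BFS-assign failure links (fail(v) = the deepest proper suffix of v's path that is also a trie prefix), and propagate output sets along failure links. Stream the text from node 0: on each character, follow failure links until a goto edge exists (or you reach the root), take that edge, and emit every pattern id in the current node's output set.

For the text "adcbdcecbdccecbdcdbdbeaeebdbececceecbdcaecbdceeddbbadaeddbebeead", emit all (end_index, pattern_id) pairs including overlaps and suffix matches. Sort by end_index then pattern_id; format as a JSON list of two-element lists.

Build automaton:
Trie (insert patterns):
  n0 'ε': a→6 d→9 e→1
  n1 'e': c→2  [P0 ends]
  n2 'ec': b→3  [P3 ends]
  n3 'ecb': d→4
  n4 'ecbd': c→5
  n5 'ecbdc': ·  [P1 ends]
  n6 'a': d→7
  n7 'ad': a→8
  n8 'ada': ·  [P2 ends]
  n9 'd': b→10 c→11
  n10 'db': ·  [P4 ends]
  n11 'dc': ·  [P5 ends]

BFS fail/out derivation:
  n1('e'): parent n0 fail=0; on 'e' 0 → fail=0;  out {0}∪∅={0}
  n6('a'): parent n0 fail=0; on 'a' 0 → fail=0;  out ∅∪∅=∅
  n9('d'): parent n0 fail=0; on 'd' 0 → fail=0;  out ∅∪∅=∅
  n2('ec'): parent n1 fail=0; on 'c' 0 → fail=0;  out {3}∪∅={3}
  n7('ad'): parent n6 fail=0; on 'd' 0 → fail=9;  out ∅∪∅=∅
  n10('db'): parent n9 fail=0; on 'b' 0 → fail=0;  out {4}∪∅={4}
  n11('dc'): parent n9 fail=0; on 'c' 0 → fail=0;  out {5}∪∅={5}
  n3('ecb'): parent n2 fail=0; on 'b' 0 → fail=0;  out ∅∪∅=∅
  n8('ada'): parent n7 fail=9; on 'a' 9→0 → fail=6;  out {2}∪∅={2}
  n4('ecbd'): parent n3 fail=0; on 'd' 0 → fail=9;  out ∅∪∅=∅
  n5('ecbdc'): parent n4 fail=9; on 'c' 9 → fail=11;  out {1}∪{5}={1,5}

Text stream:
i=0 'a': node 0→6
i=1 'd': node 6→7
i=2 'c': node 7→11 ·f  ** P5@[1:2]
i=3 'b': node 11→0 ·f
i=4 'd': node 0→9
i=5 'c': node 9→11  ** P5@[4:5]
i=6 'e': node 11→1 ·f  ** P0@[6:6]
i=7 'c': node 1→2  ** P3@[6:7]
i=8 'b': node 2→3
i=9 'd': node 3→4
i=10 'c': node 4→5  ** P1@[6:10],P5@[9:10]
i=11 'c': node 5→0 ·f
i=12 'e': node 0→1  ** P0@[12:12]
i=13 'c': node 1→2  ** P3@[12:13]
i=14 'b': node 2→3
i=15 'd': node 3→4
i=16 'c': node 4→5  ** P1@[12:16],P5@[15:16]
i=17 'd': node 5→9 ·f
i=18 'b': node 9→10  ** P4@[17:18]
i=19 'd': node 10→9 ·f
i=20 'b': node 9→10  ** P4@[19:20]
i=21 'e': node 10→1 ·f  ** P0@[21:21]
i=22 'a': node 1→6 ·f
i=23 'e': node 6→1 ·f  ** P0@[23:23]
i=24 'e': node 1→1 ·f  ** P0@[24:24]
i=25 'b': node 1→0 ·f
i=26 'd': node 0→9
i=27 'b': node 9→10  ** P4@[26:27]
i=28 'e': node 10→1 ·f  ** P0@[28:28]
i=29 'c': node 1→2  ** P3@[28:29]
i=30 'e': node 2→1 ·f  ** P0@[30:30]
i=31 'c': node 1→2  ** P3@[30:31]
i=32 'c': node 2→0 ·f
i=33 'e': node 0→1  ** P0@[33:33]
i=34 'e': node 1→1 ·f  ** P0@[34:34]
i=35 'c': node 1→2  ** P3@[34:35]
i=36 'b': node 2→3
i=37 'd': node 3→4
i=38 'c': node 4→5  ** P1@[34:38],P5@[37:38]
i=39 'a': node 5→6 ·f
i=40 'e': node 6→1 ·f  ** P0@[40:40]
i=41 'c': node 1→2  ** P3@[40:41]
i=42 'b': node 2→3
i=43 'd': node 3→4
i=44 'c': node 4→5  ** P1@[40:44],P5@[43:44]
i=45 'e': node 5→1 ·f  ** P0@[45:45]
i=46 'e': node 1→1 ·f  ** P0@[46:46]
i=47 'd': node 1→9 ·f
i=48 'd': node 9→9 ·f
i=49 'b': node 9→10  ** P4@[48:49]
i=50 'b': node 10→0 ·f
i=51 'a': node 0→6
i=52 'd': node 6→7
i=53 'a': node 7→8  ** P2@[51:53]
i=54 'e': node 8→1 ·f  ** P0@[54:54]
i=55 'd': node 1→9 ·f
i=56 'd': node 9→9 ·f
i=57 'b': node 9→10  ** P4@[56:57]
i=58 'e': node 10→1 ·f  ** P0@[58:58]
i=59 'b': node 1→0 ·f
i=60 'e': node 0→1  ** P0@[60:60]
i=61 'e': node 1→1 ·f  ** P0@[61:61]
i=62 'a': node 1→6 ·f
i=63 'd': node 6→7

All matches (sorted): [[2,5],[5,5],[6,0],[7,3],[10,1],[10,5],[12,0],[13,3],[16,1],[16,5],[18,4],[20,4],[21,0],[23,0],[24,0],[27,4],[28,0],[29,3],[30,0],[31,3],[33,0],[34,0],[35,3],[38,1],[38,5],[40,0],[41,3],[44,1],[44,5],[45,0],[46,0],[49,4],[53,2],[54,0],[57,4],[58,0],[60,0],[61,0]]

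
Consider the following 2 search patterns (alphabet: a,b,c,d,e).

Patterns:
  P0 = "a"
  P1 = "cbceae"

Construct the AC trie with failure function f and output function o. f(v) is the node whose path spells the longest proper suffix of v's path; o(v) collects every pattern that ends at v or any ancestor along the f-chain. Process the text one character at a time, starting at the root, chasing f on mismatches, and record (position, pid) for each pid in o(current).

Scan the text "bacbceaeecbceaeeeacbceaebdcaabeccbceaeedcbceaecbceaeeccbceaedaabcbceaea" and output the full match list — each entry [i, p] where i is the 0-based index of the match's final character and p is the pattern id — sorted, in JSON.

Build:
Trie nodes:
  n0 'ε': a→1 c→2
  n1 'a': ·  [P0 ends]
  n2 'c': b→3
  n3 'cb': c→4
  n4 'cbc': e→5
  n5 'cbce': a→6
  n6 'cbcea': e→7
  n7 'cbceae': ·  [P1 ends]

Failure links (BFS by depth):
  fail(1) 'a': from fail(0)=0 chase 'a': 0 ⇒ 0;  out={0}∪out(0)={0}
  fail(2) 'c': from fail(0)=0 chase 'c': 0 ⇒ 0;  out=∅∪out(0)=∅
  fail(3) 'cb': from fail(2)=0 chase 'b': 0 ⇒ 0;  out=∅∪out(0)=∅
  fail(4) 'cbc': from fail(3)=0 chase 'c': 0 ⇒ 2;  out=∅∪out(2)=∅
  fail(5) 'cbce': from fail(4)=2 chase 'e': 2→0 ⇒ 0;  out=∅∪out(0)=∅
  fail(6) 'cbcea': from fail(5)=0 chase 'a': 0 ⇒ 1;  out=∅∪out(1)={0}
  fail(7) 'cbceae': from fail(6)=1 chase 'e': 1→0 ⇒ 0;  out={1}∪out(0)={1}

Scan:
[0] read 'b'  n0⇒n0
[1] read 'a'  n0⇒n1  ** P0@[1:1]
[2] read 'c'  n1⇒n2 (via fail)
[3] read 'b'  n2⇒n3
[4] read 'c'  n3⇒n4
[5] read 'e'  n4⇒n5
[6] read 'a'  n5⇒n6  ** P0@[6:6]
[7] read 'e'  n6⇒n7  ** P1@[2:7]
[8] read 'e'  n7⇒n0 (via fail)
[9] read 'c'  n0⇒n2
[10] read 'b'  n2⇒n3
[11] read 'c'  n3⇒n4
[12] read 'e'  n4⇒n5
[13] read 'a'  n5⇒n6  ** P0@[13:13]
[14] read 'e'  n6⇒n7  ** P1@[9:14]
[15] read 'e'  n7⇒n0 (via fail)
[16] read 'e'  n0⇒n0
[17] read 'a'  n0⇒n1  ** P0@[17:17]
[18] read 'c'  n1⇒n2 (via fail)
[19] read 'b'  n2⇒n3
[20] read 'c'  n3⇒n4
[21] read 'e'  n4⇒n5
[22] read 'a'  n5⇒n6  ** P0@[22:22]
[23] read 'e'  n6⇒n7  ** P1@[18:23]
[24] read 'b'  n7⇒n0 (via fail)
[25] read 'd'  n0⇒n0
[26] read 'c'  n0⇒n2
[27] read 'a'  n2⇒n1 (via fail)  ** P0@[27:27]
[28] read 'a'  n1⇒n1 (via fail)  ** P0@[28:28]
[29] read 'b'  n1⇒n0 (via fail)
[30] read 'e'  n0⇒n0
[31] read 'c'  n0⇒n2
[32] read 'c'  n2⇒n2 (via fail)
[33] read 'b'  n2⇒n3
[34] read 'c'  n3⇒n4
[35] read 'e'  n4⇒n5
[36] read 'a'  n5⇒n6  ** P0@[36:36]
[37] read 'e'  n6⇒n7  ** P1@[32:37]
[38] read 'e'  n7⇒n0 (via fail)
[39] read 'd'  n0⇒n0
[40] read 'c'  n0⇒n2
[41] read 'b'  n2⇒n3
[42] read 'c'  n3⇒n4
[43] read 'e'  n4⇒n5
[44] read 'a'  n5⇒n6  ** P0@[44:44]
[45] read 'e'  n6⇒n7  ** P1@[40:45]
[46] read 'c'  n7⇒n2 (via fail)
[47] read 'b'  n2⇒n3
[48] read 'c'  n3⇒n4
[49] read 'e'  n4⇒n5
[50] read 'a'  n5⇒n6  ** P0@[50:50]
[51] read 'e'  n6⇒n7  ** P1@[46:51]
[52] read 'e'  n7⇒n0 (via fail)
[53] read 'c'  n0⇒n2
[54] read 'c'  n2⇒n2 (via fail)
[55] read 'b'  n2⇒n3
[56] read 'c'  n3⇒n4
[57] read 'e'  n4⇒n5
[58] read 'a'  n5⇒n6  ** P0@[58:58]
[59] read 'e'  n6⇒n7  ** P1@[54:59]
[60] read 'd'  n7⇒n0 (via fail)
[61] read 'a'  n0⇒n1  ** P0@[61:61]
[62] read 'a'  n1⇒n1 (via fail)  ** P0@[62:62]
[63] read 'b'  n1⇒n0 (via fail)
[64] read 'c'  n0⇒n2
[65] read 'b'  n2⇒n3
[66] read 'c'  n3⇒n4
[67] read 'e'  n4⇒n5
[68] read 'a'  n5⇒n6  ** P0@[68:68]
[69] read 'e'  n6⇒n7  ** P1@[64:69]
[70] read 'a'  n7⇒n1 (via fail)  ** P0@[70:70]

Matches: [[1,0],[6,0],[7,1],[13,0],[14,1],[17,0],[22,0],[23,1],[27,0],[28,0],[36,0],[37,1],[44,0],[45,1],[50,0],[51,1],[58,0],[59,1],[61,0],[62,0],[68,0],[69,1],[70,0]]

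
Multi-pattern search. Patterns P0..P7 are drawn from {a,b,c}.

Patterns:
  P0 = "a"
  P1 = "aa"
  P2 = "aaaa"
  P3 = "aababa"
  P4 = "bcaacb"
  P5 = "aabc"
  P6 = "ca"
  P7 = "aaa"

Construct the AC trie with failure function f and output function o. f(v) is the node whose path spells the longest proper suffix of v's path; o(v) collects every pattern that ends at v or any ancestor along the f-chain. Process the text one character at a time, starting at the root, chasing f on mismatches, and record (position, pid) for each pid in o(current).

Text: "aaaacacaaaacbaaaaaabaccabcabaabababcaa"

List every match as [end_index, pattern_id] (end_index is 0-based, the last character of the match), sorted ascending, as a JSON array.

Build automaton:
Trie (insert patterns):
  n0 'ε': a→1 b→9 c→16
  n1 'a': a→2  [P0 ends]
  n2 'aa': a→3 b→5  [P1 ends]
  n3 'aaa': a→4  [P7 ends]
  n4 'aaaa': ·  [P2 ends]
  n5 'aab': a→6 c→15
  n6 'aaba': b→7
  n7 'aabab': a→8
  n8 'aababa': ·  [P3 ends]
  n9 'b': c→10
  n10 'bc': a→11
  n11 'bca': a→12
  n12 'bcaa': c→13
  n13 'bcaac': b→14
  n14 'bcaacb': ·  [P4 ends]
  n15 'aabc': ·  [P5 ends]
  n16 'c': a→17
  n17 'ca': ·  [P6 ends]

BFS fail/out derivation:
  fail(1) 'a': from fail(0)=0 chase 'a': 0 ⇒ 0;  out={0}∪out(0)={0}
  fail(9) 'b': from fail(0)=0 chase 'b': 0 ⇒ 0;  out=∅∪out(0)=∅
  fail(16) 'c': from fail(0)=0 chase 'c': 0 ⇒ 0;  out=∅∪out(0)=∅
  fail(2) 'aa': from fail(1)=0 chase 'a': 0 ⇒ 1;  out={1}∪out(1)={0,1}
  fail(10) 'bc': from fail(9)=0 chase 'c': 0 ⇒ 16;  out=∅∪out(16)=∅
  fail(17) 'ca': from fail(16)=0 chase 'a': 0 ⇒ 1;  out={6}∪out(1)={0,6}
  fail(3) 'aaa': from fail(2)=1 chase 'a': 1 ⇒ 2;  out={7}∪out(2)={0,1,7}
  fail(5) 'aab': from fail(2)=1 chase 'b': 1→0 ⇒ 9;  out=∅∪out(9)=∅
  fail(11) 'bca': from fail(10)=16 chase 'a': 16 ⇒ 17;  out=∅∪out(17)={0,6}
  fail(4) 'aaaa': from fail(3)=2 chase 'a': 2 ⇒ 3;  out={2}∪out(3)={0,1,2,7}
  fail(6) 'aaba': from fail(5)=9 chase 'a': 9→0 ⇒ 1;  out=∅∪out(1)={0}
  fail(12) 'bcaa': from fail(11)=17 chase 'a': 17→1 ⇒ 2;  out=∅∪out(2)={0,1}
  fail(15) 'aabc': from fail(5)=9 chase 'c': 9 ⇒ 10;  out={5}∪out(10)={5}
  fail(7) 'aabab': from fail(6)=1 chase 'b': 1→0 ⇒ 9;  out=∅∪out(9)=∅
  fail(13) 'bcaac': from fail(12)=2 chase 'c': 2→1→0 ⇒ 16;  out=∅∪out(16)=∅
  fail(8) 'aababa': from fail(7)=9 chase 'a': 9→0 ⇒ 1;  out={3}∪out(1)={0,3}
  fail(14) 'bcaacb': from fail(13)=16 chase 'b': 16→0 ⇒ 9;  out={4}∪out(9)={4}

Text stream:
[0] read 'a'  n0⇒n1  ** P0@[0:0]
[1] read 'a'  n1⇒n2  ** P0@[1:1],P1@[0:1]
[2] read 'a'  n2⇒n3  ** P0@[2:2],P1@[1:2],P7@[0:2]
[3] read 'a'  n3⇒n4  ** P0@[3:3],P1@[2:3],P2@[0:3],P7@[1:3]
[4] read 'c'  n4⇒n16 (via fail)
[5] read 'a'  n16⇒n17  ** P0@[5:5],P6@[4:5]
[6] read 'c'  n17⇒n16 (via fail)
[7] read 'a'  n16⇒n17  ** P0@[7:7],P6@[6:7]
[8] read 'a'  n17⇒n2 (via fail)  ** P0@[8:8],P1@[7:8]
[9] read 'a'  n2⇒n3  ** P0@[9:9],P1@[8:9],P7@[7:9]
[10] read 'a'  n3⇒n4  ** P0@[10:10],P1@[9:10],P2@[7:10],P7@[8:10]
[11] read 'c'  n4⇒n16 (via fail)
[12] read 'b'  n16⇒n9 (via fail)
[13] read 'a'  n9⇒n1 (via fail)  ** P0@[13:13]
[14] read 'a'  n1⇒n2  ** P0@[14:14],P1@[13:14]
[15] read 'a'  n2⇒n3  ** P0@[15:15],P1@[14:15],P7@[13:15]
[16] read 'a'  n3⇒n4  ** P0@[16:16],P1@[15:16],P2@[13:16],P7@[14:16]
[17] read 'a'  n4⇒n4 (via fail)  ** P0@[17:17],P1@[16:17],P2@[14:17],P7@[15:17]
[18] read 'a'  n4⇒n4 (via fail)  ** P0@[18:18],P1@[17:18],P2@[15:18],P7@[16:18]
[19] read 'b'  n4⇒n5 (via fail)
[20] read 'a'  n5⇒n6  ** P0@[20:20]
[21] read 'c'  n6⇒n16 (via fail)
[22] read 'c'  n16⇒n16 (via fail)
[23] read 'a'  n16⇒n17  ** P0@[23:23],P6@[22:23]
[24] read 'b'  n17⇒n9 (via fail)
[25] read 'c'  n9⇒n10
[26] read 'a'  n10⇒n11  ** P0@[26:26],P6@[25:26]
[27] read 'b'  n11⇒n9 (via fail)
[28] read 'a'  n9⇒n1 (via fail)  ** P0@[28:28]
[29] read 'a'  n1⇒n2  ** P0@[29:29],P1@[28:29]
[30] read 'b'  n2⇒n5
[31] read 'a'  n5⇒n6  ** P0@[31:31]
[32] read 'b'  n6⇒n7
[33] read 'a'  n7⇒n8  ** P0@[33:33],P3@[28:33]
[34] read 'b'  n8⇒n9 (via fail)
[35] read 'c'  n9⇒n10
[36] read 'a'  n10⇒n11  ** P0@[36:36],P6@[35:36]
[37] read 'a'  n11⇒n12  ** P0@[37:37],P1@[36:37]

Matches: [[0,0],[1,0],[1,1],[2,0],[2,1],[2,7],[3,0],[3,1],[3,2],[3,7],[5,0],[5,6],[7,0],[7,6],[8,0],[8,1],[9,0],[9,1],[9,7],[10,0],[10,1],[10,2],[10,7],[13,0],[14,0],[14,1],[15,0],[15,1],[15,7],[16,0],[16,1],[16,2],[16,7],[17,0],[17,1],[17,2],[17,7],[18,0],[18,1],[18,2],[18,7],[20,0],[23,0],[23,6],[26,0],[26,6],[28,0],[29,0],[29,1],[31,0],[33,0],[33,3],[36,0],[36,6],[37,0],[37,1]]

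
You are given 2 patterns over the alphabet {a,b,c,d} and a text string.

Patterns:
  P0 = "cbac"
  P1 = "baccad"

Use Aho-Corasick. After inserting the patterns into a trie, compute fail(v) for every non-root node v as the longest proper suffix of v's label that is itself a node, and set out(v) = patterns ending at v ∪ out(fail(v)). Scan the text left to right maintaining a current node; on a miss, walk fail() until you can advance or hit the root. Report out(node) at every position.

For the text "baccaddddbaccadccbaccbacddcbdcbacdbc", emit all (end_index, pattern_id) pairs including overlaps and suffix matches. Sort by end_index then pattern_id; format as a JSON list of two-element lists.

Build:
Trie nodes:
  n0 'ε': b→5 c→1
  n1 'c': b→2
  n2 'cb': a→3
  n3 'cba': c→4
  n4 'cbac': ·  [P0 ends]
  n5 'b': a→6
  n6 'ba': c→7
  n7 'bac': c→8
  n8 'bacc': a→9
  n9 'bacca': d→10
  n10 'baccad': ·  [P1 ends]

BFS fail/out derivation:
  n1('c'): parent n0 fail=0; on 'c' 0 → fail=0;  out ∅∪∅=∅
  n5('b'): parent n0 fail=0; on 'b' 0 → fail=0;  out ∅∪∅=∅
  n2('cb'): parent n1 fail=0; on 'b' 0 → fail=5;  out ∅∪∅=∅
  n6('ba'): parent n5 fail=0; on 'a' 0 → fail=0;  out ∅∪∅=∅
  n3('cba'): parent n2 fail=5; on 'a' 5 → fail=6;  out ∅∪∅=∅
  n7('bac'): parent n6 fail=0; on 'c' 0 → fail=1;  out ∅∪∅=∅
  n4('cbac'): parent n3 fail=6; on 'c' 6 → fail=7;  out {0}∪∅={0}
  n8('bacc'): parent n7 fail=1; on 'c' 1→0 → fail=1;  out ∅∪∅=∅
  n9('bacca'): parent n8 fail=1; on 'a' 1→0 → fail=0;  out ∅∪∅=∅
  n10('baccad'): parent n9 fail=0; on 'd' 0 → fail=0;  out {1}∪∅={1}

Text stream:
[0] read 'b'  n0⇒n5
[1] read 'a'  n5⇒n6
[2] read 'c'  n6⇒n7
[3] read 'c'  n7⇒n8
[4] read 'a'  n8⇒n9
[5] read 'd'  n9⇒n10  emit P1@[0:5]
[6] read 'd'  n10⇒n0 ·f
[7] read 'd'  n0⇒n0
[8] read 'd'  n0⇒n0
[9] read 'b'  n0⇒n5
[10] read 'a'  n5⇒n6
[11] read 'c'  n6⇒n7
[12] read 'c'  n7⇒n8
[13] read 'a'  n8⇒n9
[14] read 'd'  n9⇒n10  emit P1@[9:14]
[15] read 'c'  n10⇒n1 ·f
[16] read 'c'  n1⇒n1 ·f
[17] read 'b'  n1⇒n2
[18] read 'a'  n2⇒n3
[19] read 'c'  n3⇒n4  emit P0@[16:19]
[20] read 'c'  n4⇒n8 ·f
[21] read 'b'  n8⇒n2 ·f
[22] read 'a'  n2⇒n3
[23] read 'c'  n3⇒n4  emit P0@[20:23]
[24] read 'd'  n4⇒n0 ·f
[25] read 'd'  n0⇒n0
[26] read 'c'  n0⇒n1
[27] read 'b'  n1⇒n2
[28] read 'd'  n2⇒n0 ·f
[29] read 'c'  n0⇒n1
[30] read 'b'  n1⇒n2
[31] read 'a'  n2⇒n3
[32] read 'c'  n3⇒n4  emit P0@[29:32]
[33] read 'd'  n4⇒n0 ·f
[34] read 'b'  n0⇒n5
[35] read 'c'  n5⇒n1 ·f

All matches (sorted): [[5,1],[14,1],[19,0],[23,0],[32,0]]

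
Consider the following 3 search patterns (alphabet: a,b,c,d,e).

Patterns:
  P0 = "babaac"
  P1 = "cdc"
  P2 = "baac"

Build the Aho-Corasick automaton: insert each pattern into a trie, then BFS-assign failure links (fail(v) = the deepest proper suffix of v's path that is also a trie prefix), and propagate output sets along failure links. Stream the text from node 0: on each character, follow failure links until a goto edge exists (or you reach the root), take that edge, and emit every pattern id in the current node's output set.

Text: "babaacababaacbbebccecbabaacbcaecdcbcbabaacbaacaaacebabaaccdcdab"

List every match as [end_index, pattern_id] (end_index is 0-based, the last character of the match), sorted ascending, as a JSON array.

Construct AC machine:
Trie (insert patterns):
  0='ε' goto b→1 c→7
  1='b' goto a→2
  2='ba' goto a→10 b→3
  3='bab' goto a→4
  4='baba' goto a→5
  5='babaa' goto c→6
  6='babaac' goto ·  ←P0
  7='c' goto d→8
  8='cd' goto c→9
  9='cdc' goto ·  ←P1
  10='baa' goto c→11
  11='baac' goto ·  ←P2

Failure links (BFS by depth):
  fail(1) 'b': from fail(0)=0 chase 'b': 0 ⇒ 0;  out=∅∪out(0)=∅
  fail(7) 'c': from fail(0)=0 chase 'c': 0 ⇒ 0;  out=∅∪out(0)=∅
  fail(2) 'ba': from fail(1)=0 chase 'a': 0 ⇒ 0;  out=∅∪out(0)=∅
  fail(8) 'cd': from fail(7)=0 chase 'd': 0 ⇒ 0;  out=∅∪out(0)=∅
  fail(3) 'bab': from fail(2)=0 chase 'b': 0 ⇒ 1;  out=∅∪out(1)=∅
  fail(9) 'cdc': from fail(8)=0 chase 'c': 0 ⇒ 7;  out={1}∪out(7)={1}
  fail(10) 'baa': from fail(2)=0 chase 'a': 0 ⇒ 0;  out=∅∪out(0)=∅
  fail(4) 'baba': from fail(3)=1 chase 'a': 1 ⇒ 2;  out=∅∪out(2)=∅
  fail(11) 'baac': from fail(10)=0 chase 'c': 0 ⇒ 7;  out={2}∪out(7)={2}
  fail(5) 'babaa': from fail(4)=2 chase 'a': 2 ⇒ 10;  out=∅∪out(10)=∅
  fail(6) 'babaac': from fail(5)=10 chase 'c': 10 ⇒ 11;  out={0}∪out(11)={0,2}

Text stream:
i=0 'b': node 0→1
i=1 'a': node 1→2
i=2 'b': node 2→3
i=3 'a': node 3→4
i=4 'a': node 4→5
i=5 'c': node 5→6  emit P0@[0:5],P2@[2:5]
i=6 'a': node 6→0 (fail-walked)
i=7 'b': node 0→1
i=8 'a': node 1→2
i=9 'b': node 2→3
i=10 'a': node 3→4
i=11 'a': node 4→5
i=12 'c': node 5→6  emit P0@[7:12],P2@[9:12]
i=13 'b': node 6→1 (fail-walked)
i=14 'b': node 1→1 (fail-walked)
i=15 'e': node 1→0 (fail-walked)
i=16 'b': node 0→1
i=17 'c': node 1→7 (fail-walked)
i=18 'c': node 7→7 (fail-walked)
i=19 'e': node 7→0 (fail-walked)
i=20 'c': node 0→7
i=21 'b': node 7→1 (fail-walked)
i=22 'a': node 1→2
i=23 'b': node 2→3
i=24 'a': node 3→4
i=25 'a': node 4→5
i=26 'c': node 5→6  emit P0@[21:26],P2@[23:26]
i=27 'b': node 6→1 (fail-walked)
i=28 'c': node 1→7 (fail-walked)
i=29 'a': node 7→0 (fail-walked)
i=30 'e': node 0→0
i=31 'c': node 0→7
i=32 'd': node 7→8
i=33 'c': node 8→9  emit P1@[31:33]
i=34 'b': node 9→1 (fail-walked)
i=35 'c': node 1→7 (fail-walked)
i=36 'b': node 7→1 (fail-walked)
i=37 'a': node 1→2
i=38 'b': node 2→3
i=39 'a': node 3→4
i=40 'a': node 4→5
i=41 'c': node 5→6  emit P0@[36:41],P2@[38:41]
i=42 'b': node 6→1 (fail-walked)
i=43 'a': node 1→2
i=44 'a': node 2→10
i=45 'c': node 10→11  emit P2@[42:45]
i=46 'a': node 11→0 (fail-walked)
i=47 'a': node 0→0
i=48 'a': node 0→0
i=49 'c': node 0→7
i=50 'e': node 7→0 (fail-walked)
i=51 'b': node 0→1
i=52 'a': node 1→2
i=53 'b': node 2→3
i=54 'a': node 3→4
i=55 'a': node 4→5
i=56 'c': node 5→6  emit P0@[51:56],P2@[53:56]
i=57 'c': node 6→7 (fail-walked)
i=58 'd': node 7→8
i=59 'c': node 8→9  emit P1@[57:59]
i=60 'd': node 9→8 (fail-walked)
i=61 'a': node 8→0 (fail-walked)
i=62 'b': node 0→1

All matches (sorted): [[5,0],[5,2],[12,0],[12,2],[26,0],[26,2],[33,1],[41,0],[41,2],[45,2],[56,0],[56,2],[59,1]]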